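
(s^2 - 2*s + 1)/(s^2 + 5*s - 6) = (s - 1)/(s + 6)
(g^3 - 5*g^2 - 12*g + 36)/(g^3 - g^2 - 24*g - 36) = (g - 2)/(g + 2)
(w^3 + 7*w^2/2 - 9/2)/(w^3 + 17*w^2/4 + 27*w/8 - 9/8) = 4*(w - 1)/(4*w - 1)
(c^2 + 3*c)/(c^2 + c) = (c + 3)/(c + 1)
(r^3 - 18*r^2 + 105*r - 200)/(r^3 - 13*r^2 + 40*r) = (r - 5)/r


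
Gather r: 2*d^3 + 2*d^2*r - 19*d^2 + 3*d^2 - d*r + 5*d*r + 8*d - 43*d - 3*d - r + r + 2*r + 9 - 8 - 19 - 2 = 2*d^3 - 16*d^2 - 38*d + r*(2*d^2 + 4*d + 2) - 20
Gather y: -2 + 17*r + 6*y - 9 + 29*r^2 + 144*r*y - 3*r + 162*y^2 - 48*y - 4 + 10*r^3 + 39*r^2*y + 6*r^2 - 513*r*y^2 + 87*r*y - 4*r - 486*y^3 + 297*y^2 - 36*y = 10*r^3 + 35*r^2 + 10*r - 486*y^3 + y^2*(459 - 513*r) + y*(39*r^2 + 231*r - 78) - 15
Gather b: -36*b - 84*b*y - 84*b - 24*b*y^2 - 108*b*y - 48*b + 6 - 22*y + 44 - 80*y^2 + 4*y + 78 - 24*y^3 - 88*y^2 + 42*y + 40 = b*(-24*y^2 - 192*y - 168) - 24*y^3 - 168*y^2 + 24*y + 168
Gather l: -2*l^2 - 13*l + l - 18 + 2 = -2*l^2 - 12*l - 16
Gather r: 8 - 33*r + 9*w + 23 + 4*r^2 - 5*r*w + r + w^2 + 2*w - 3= 4*r^2 + r*(-5*w - 32) + w^2 + 11*w + 28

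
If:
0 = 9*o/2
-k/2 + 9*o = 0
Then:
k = 0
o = 0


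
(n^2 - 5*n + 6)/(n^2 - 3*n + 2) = (n - 3)/(n - 1)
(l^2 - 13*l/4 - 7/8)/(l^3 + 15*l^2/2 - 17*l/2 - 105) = (l + 1/4)/(l^2 + 11*l + 30)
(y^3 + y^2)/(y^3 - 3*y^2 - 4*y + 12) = y^2*(y + 1)/(y^3 - 3*y^2 - 4*y + 12)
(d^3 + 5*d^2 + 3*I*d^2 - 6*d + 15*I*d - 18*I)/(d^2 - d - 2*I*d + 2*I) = (d^2 + 3*d*(2 + I) + 18*I)/(d - 2*I)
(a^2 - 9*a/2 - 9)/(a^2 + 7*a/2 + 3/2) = (2*a^2 - 9*a - 18)/(2*a^2 + 7*a + 3)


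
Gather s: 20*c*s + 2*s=s*(20*c + 2)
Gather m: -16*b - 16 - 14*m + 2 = -16*b - 14*m - 14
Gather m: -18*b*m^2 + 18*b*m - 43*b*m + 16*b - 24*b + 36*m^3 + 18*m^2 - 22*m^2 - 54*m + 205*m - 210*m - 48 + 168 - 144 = -8*b + 36*m^3 + m^2*(-18*b - 4) + m*(-25*b - 59) - 24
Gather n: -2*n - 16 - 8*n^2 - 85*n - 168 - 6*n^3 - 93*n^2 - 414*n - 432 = -6*n^3 - 101*n^2 - 501*n - 616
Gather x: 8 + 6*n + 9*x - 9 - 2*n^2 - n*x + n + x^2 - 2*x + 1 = -2*n^2 + 7*n + x^2 + x*(7 - n)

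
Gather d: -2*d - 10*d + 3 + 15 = 18 - 12*d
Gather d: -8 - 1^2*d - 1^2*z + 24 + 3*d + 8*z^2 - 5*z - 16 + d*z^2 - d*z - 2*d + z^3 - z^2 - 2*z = d*(z^2 - z) + z^3 + 7*z^2 - 8*z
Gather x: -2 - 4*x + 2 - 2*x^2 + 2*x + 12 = -2*x^2 - 2*x + 12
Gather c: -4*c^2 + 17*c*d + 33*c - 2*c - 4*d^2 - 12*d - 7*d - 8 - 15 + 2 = -4*c^2 + c*(17*d + 31) - 4*d^2 - 19*d - 21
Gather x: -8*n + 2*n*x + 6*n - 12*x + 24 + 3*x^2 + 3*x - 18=-2*n + 3*x^2 + x*(2*n - 9) + 6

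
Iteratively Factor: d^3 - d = (d - 1)*(d^2 + d) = (d - 1)*(d + 1)*(d)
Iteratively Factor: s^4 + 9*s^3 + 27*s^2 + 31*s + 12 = (s + 3)*(s^3 + 6*s^2 + 9*s + 4) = (s + 1)*(s + 3)*(s^2 + 5*s + 4) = (s + 1)*(s + 3)*(s + 4)*(s + 1)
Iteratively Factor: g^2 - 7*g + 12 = (g - 3)*(g - 4)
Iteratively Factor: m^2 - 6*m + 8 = (m - 2)*(m - 4)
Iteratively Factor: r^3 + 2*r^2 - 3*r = (r + 3)*(r^2 - r) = (r - 1)*(r + 3)*(r)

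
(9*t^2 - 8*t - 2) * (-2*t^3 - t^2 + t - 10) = -18*t^5 + 7*t^4 + 21*t^3 - 96*t^2 + 78*t + 20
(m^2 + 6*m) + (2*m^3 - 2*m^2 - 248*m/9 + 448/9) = 2*m^3 - m^2 - 194*m/9 + 448/9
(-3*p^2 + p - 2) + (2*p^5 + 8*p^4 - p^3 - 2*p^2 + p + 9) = 2*p^5 + 8*p^4 - p^3 - 5*p^2 + 2*p + 7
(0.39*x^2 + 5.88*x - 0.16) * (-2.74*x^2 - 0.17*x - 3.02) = -1.0686*x^4 - 16.1775*x^3 - 1.739*x^2 - 17.7304*x + 0.4832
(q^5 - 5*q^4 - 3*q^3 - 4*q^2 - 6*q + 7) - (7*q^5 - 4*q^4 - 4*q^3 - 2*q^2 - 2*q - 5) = -6*q^5 - q^4 + q^3 - 2*q^2 - 4*q + 12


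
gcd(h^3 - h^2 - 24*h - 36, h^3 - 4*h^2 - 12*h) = h^2 - 4*h - 12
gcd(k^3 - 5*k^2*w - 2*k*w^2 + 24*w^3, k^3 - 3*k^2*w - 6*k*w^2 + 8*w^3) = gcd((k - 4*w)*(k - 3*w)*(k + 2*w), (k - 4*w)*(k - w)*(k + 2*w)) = -k^2 + 2*k*w + 8*w^2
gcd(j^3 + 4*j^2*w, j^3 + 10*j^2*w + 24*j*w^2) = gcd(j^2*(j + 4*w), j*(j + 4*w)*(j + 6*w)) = j^2 + 4*j*w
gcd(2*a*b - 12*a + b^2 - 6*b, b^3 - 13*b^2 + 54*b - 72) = b - 6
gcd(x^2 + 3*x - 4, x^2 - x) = x - 1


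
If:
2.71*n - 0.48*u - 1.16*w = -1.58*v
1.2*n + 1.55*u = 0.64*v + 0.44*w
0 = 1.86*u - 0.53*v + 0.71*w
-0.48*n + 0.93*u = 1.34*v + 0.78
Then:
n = 9.93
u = -7.84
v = -9.58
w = 13.39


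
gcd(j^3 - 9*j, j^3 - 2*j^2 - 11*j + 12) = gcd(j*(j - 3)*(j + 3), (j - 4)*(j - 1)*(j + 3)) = j + 3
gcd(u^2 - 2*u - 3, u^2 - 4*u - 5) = u + 1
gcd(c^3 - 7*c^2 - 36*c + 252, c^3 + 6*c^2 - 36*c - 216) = c^2 - 36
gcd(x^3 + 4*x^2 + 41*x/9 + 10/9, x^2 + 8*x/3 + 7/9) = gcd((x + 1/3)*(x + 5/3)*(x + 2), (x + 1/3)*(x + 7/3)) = x + 1/3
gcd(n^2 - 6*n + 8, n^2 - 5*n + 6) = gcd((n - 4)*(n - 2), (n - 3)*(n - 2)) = n - 2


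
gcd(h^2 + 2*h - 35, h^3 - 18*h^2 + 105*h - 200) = h - 5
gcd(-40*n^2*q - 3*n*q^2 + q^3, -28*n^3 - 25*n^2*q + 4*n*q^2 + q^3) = 1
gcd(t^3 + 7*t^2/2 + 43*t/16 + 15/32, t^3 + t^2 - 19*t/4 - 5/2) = t + 5/2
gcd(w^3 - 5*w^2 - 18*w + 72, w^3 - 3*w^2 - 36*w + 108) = w^2 - 9*w + 18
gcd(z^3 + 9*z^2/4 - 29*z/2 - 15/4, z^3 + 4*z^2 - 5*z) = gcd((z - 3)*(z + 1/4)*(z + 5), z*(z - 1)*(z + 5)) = z + 5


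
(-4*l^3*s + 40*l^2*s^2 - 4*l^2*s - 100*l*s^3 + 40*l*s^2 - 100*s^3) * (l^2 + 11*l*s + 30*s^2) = -4*l^5*s - 4*l^4*s^2 - 4*l^4*s + 220*l^3*s^3 - 4*l^3*s^2 + 100*l^2*s^4 + 220*l^2*s^3 - 3000*l*s^5 + 100*l*s^4 - 3000*s^5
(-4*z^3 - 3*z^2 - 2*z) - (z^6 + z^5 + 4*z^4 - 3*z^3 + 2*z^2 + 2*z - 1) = -z^6 - z^5 - 4*z^4 - z^3 - 5*z^2 - 4*z + 1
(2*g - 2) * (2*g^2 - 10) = 4*g^3 - 4*g^2 - 20*g + 20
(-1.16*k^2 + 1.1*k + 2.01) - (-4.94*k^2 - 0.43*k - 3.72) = 3.78*k^2 + 1.53*k + 5.73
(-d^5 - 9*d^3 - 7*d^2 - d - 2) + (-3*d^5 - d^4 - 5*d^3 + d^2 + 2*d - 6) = -4*d^5 - d^4 - 14*d^3 - 6*d^2 + d - 8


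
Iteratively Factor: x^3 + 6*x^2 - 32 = (x - 2)*(x^2 + 8*x + 16) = (x - 2)*(x + 4)*(x + 4)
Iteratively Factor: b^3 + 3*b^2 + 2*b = (b + 1)*(b^2 + 2*b) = b*(b + 1)*(b + 2)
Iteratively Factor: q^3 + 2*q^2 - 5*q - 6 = (q + 3)*(q^2 - q - 2) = (q - 2)*(q + 3)*(q + 1)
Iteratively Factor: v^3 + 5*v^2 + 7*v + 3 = (v + 1)*(v^2 + 4*v + 3) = (v + 1)^2*(v + 3)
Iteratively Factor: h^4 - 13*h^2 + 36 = (h + 2)*(h^3 - 2*h^2 - 9*h + 18) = (h - 2)*(h + 2)*(h^2 - 9) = (h - 2)*(h + 2)*(h + 3)*(h - 3)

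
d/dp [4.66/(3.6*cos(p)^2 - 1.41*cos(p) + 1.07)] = (33.552*cos(p) - 6.5706)*sin(p)/(3.6*cos(p)^2 - 1.41*cos(p) + 1.07)^2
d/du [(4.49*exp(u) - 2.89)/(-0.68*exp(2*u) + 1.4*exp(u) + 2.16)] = (3.0532*exp(2*u) - 3.9304*exp(u) + 13.7444)*exp(u)/(0.4624*exp(4*u) - 1.904*exp(3*u) - 0.9776*exp(2*u) + 6.048*exp(u) + 4.6656)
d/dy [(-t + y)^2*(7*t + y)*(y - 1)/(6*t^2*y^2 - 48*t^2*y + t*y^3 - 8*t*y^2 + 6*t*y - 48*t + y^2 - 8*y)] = (t - y)*(-(t - y)*(7*t + y)*(y - 1)*(12*t^2*y - 48*t^2 + 3*t*y^2 - 16*t*y + 6*t + 2*y - 8) + ((t - y)*(7*t + y) + (t - y)*(y - 1) - 2*(7*t + y)*(y - 1))*(6*t^2*y^2 - 48*t^2*y + t*y^3 - 8*t*y^2 + 6*t*y - 48*t + y^2 - 8*y))/(6*t^2*y^2 - 48*t^2*y + t*y^3 - 8*t*y^2 + 6*t*y - 48*t + y^2 - 8*y)^2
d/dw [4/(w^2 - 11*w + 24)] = 4*(11 - 2*w)/(w^2 - 11*w + 24)^2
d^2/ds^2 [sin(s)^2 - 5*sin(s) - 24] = 5*sin(s) + 2*cos(2*s)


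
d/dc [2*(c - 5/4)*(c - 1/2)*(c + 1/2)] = 6*c^2 - 5*c - 1/2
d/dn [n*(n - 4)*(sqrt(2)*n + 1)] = 3*sqrt(2)*n^2 - 8*sqrt(2)*n + 2*n - 4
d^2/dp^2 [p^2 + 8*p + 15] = 2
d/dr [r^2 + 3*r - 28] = 2*r + 3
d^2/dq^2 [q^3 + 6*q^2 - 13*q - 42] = 6*q + 12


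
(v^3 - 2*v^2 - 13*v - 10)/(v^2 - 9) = (v^3 - 2*v^2 - 13*v - 10)/(v^2 - 9)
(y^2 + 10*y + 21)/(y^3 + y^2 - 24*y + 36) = (y^2 + 10*y + 21)/(y^3 + y^2 - 24*y + 36)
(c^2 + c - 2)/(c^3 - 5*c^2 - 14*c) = (c - 1)/(c*(c - 7))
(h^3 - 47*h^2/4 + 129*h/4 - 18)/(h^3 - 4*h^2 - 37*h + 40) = (4*h^2 - 15*h + 9)/(4*(h^2 + 4*h - 5))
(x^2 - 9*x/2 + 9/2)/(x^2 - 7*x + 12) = (x - 3/2)/(x - 4)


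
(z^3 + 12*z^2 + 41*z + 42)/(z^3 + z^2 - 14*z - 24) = (z + 7)/(z - 4)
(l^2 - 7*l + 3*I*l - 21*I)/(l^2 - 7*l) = (l + 3*I)/l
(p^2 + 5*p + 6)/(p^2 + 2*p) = (p + 3)/p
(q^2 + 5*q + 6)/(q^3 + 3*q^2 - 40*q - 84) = (q + 3)/(q^2 + q - 42)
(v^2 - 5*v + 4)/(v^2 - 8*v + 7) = (v - 4)/(v - 7)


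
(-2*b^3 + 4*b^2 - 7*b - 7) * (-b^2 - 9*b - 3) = 2*b^5 + 14*b^4 - 23*b^3 + 58*b^2 + 84*b + 21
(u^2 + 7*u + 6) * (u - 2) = u^3 + 5*u^2 - 8*u - 12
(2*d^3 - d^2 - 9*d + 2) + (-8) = 2*d^3 - d^2 - 9*d - 6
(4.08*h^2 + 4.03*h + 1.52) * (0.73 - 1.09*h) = -4.4472*h^3 - 1.4143*h^2 + 1.2851*h + 1.1096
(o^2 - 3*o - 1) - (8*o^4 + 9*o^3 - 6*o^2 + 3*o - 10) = -8*o^4 - 9*o^3 + 7*o^2 - 6*o + 9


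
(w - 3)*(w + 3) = w^2 - 9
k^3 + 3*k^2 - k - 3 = (k - 1)*(k + 1)*(k + 3)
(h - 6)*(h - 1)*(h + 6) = h^3 - h^2 - 36*h + 36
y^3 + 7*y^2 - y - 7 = (y - 1)*(y + 1)*(y + 7)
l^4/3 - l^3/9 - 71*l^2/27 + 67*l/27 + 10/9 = (l/3 + 1)*(l - 2)*(l - 5/3)*(l + 1/3)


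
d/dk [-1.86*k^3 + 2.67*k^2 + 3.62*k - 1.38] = -5.58*k^2 + 5.34*k + 3.62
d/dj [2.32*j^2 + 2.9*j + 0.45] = 4.64*j + 2.9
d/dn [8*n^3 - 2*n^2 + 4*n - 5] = 24*n^2 - 4*n + 4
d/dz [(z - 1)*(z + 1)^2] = (z + 1)*(3*z - 1)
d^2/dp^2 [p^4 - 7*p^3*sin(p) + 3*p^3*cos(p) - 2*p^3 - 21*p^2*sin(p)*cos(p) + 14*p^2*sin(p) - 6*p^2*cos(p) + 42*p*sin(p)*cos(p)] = 7*p^3*sin(p) - 3*p^3*cos(p) - 32*p^2*sin(p) + 42*p^2*sin(2*p) - 36*p^2*cos(p) + 12*p^2 - 18*p*sin(p) - 84*sqrt(2)*p*sin(2*p + pi/4) + 74*p*cos(p) - 12*p + 28*sin(p) - 21*sin(2*p) - 12*cos(p) + 84*cos(2*p)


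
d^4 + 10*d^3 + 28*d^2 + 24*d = d*(d + 2)^2*(d + 6)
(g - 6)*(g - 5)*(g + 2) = g^3 - 9*g^2 + 8*g + 60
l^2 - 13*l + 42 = (l - 7)*(l - 6)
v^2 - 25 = (v - 5)*(v + 5)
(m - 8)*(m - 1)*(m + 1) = m^3 - 8*m^2 - m + 8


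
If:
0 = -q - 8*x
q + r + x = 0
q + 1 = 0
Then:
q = -1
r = 7/8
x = 1/8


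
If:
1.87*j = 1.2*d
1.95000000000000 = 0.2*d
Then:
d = 9.75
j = 6.26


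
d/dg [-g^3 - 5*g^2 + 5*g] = -3*g^2 - 10*g + 5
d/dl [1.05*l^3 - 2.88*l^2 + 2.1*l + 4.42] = 3.15*l^2 - 5.76*l + 2.1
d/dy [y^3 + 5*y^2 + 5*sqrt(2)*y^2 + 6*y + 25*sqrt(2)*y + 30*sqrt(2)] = 3*y^2 + 10*y + 10*sqrt(2)*y + 6 + 25*sqrt(2)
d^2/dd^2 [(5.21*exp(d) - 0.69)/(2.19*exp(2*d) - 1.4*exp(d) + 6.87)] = (24.987681*exp(4*d) + 2.73662400000003*exp(3*d) - 463.969458*exp(2*d) + 90.282408*exp(d) + 239.259429)*exp(d)/(10.503459*exp(6*d) - 20.14362*exp(5*d) + 111.724821*exp(4*d) - 129.12452*exp(3*d) + 350.479233*exp(2*d) - 198.22698*exp(d) + 324.242703)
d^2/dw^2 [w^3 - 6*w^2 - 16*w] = 6*w - 12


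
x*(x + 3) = x^2 + 3*x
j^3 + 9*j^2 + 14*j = j*(j + 2)*(j + 7)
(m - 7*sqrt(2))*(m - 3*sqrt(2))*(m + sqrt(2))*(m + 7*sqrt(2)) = m^4 - 2*sqrt(2)*m^3 - 104*m^2 + 196*sqrt(2)*m + 588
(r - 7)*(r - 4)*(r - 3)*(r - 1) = r^4 - 15*r^3 + 75*r^2 - 145*r + 84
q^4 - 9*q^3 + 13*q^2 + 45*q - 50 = (q - 5)^2*(q - 1)*(q + 2)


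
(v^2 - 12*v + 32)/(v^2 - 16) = (v - 8)/(v + 4)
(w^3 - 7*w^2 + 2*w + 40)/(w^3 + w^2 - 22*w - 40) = (w - 4)/(w + 4)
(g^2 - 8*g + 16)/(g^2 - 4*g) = (g - 4)/g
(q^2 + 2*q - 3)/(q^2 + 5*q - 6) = (q + 3)/(q + 6)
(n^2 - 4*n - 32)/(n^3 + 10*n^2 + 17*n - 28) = (n - 8)/(n^2 + 6*n - 7)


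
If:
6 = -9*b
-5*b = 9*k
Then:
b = -2/3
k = 10/27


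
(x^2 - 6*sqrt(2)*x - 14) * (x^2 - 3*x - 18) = x^4 - 6*sqrt(2)*x^3 - 3*x^3 - 32*x^2 + 18*sqrt(2)*x^2 + 42*x + 108*sqrt(2)*x + 252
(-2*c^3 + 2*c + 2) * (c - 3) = -2*c^4 + 6*c^3 + 2*c^2 - 4*c - 6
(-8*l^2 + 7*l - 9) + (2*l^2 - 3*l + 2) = -6*l^2 + 4*l - 7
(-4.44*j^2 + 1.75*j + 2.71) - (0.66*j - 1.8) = -4.44*j^2 + 1.09*j + 4.51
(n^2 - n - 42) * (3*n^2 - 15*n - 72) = 3*n^4 - 18*n^3 - 183*n^2 + 702*n + 3024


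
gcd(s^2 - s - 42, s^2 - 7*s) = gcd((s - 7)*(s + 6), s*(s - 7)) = s - 7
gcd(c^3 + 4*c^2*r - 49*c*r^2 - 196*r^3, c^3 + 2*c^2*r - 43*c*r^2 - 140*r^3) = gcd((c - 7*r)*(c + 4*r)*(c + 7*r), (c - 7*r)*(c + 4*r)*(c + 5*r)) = -c^2 + 3*c*r + 28*r^2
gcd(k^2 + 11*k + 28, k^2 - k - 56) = k + 7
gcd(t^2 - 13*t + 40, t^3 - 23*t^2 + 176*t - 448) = t - 8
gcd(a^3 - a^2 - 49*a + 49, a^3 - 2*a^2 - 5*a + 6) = a - 1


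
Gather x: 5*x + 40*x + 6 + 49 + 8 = 45*x + 63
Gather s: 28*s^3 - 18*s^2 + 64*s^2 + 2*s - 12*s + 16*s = 28*s^3 + 46*s^2 + 6*s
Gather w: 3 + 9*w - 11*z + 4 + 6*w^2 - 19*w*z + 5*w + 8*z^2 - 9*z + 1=6*w^2 + w*(14 - 19*z) + 8*z^2 - 20*z + 8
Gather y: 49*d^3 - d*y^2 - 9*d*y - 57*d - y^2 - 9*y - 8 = 49*d^3 - 57*d + y^2*(-d - 1) + y*(-9*d - 9) - 8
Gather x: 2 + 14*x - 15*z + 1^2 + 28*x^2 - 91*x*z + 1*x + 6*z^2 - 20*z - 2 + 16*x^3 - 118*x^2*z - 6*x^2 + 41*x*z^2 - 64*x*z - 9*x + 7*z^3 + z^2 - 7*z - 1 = 16*x^3 + x^2*(22 - 118*z) + x*(41*z^2 - 155*z + 6) + 7*z^3 + 7*z^2 - 42*z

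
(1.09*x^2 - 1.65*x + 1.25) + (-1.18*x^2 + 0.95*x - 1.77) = -0.0899999999999999*x^2 - 0.7*x - 0.52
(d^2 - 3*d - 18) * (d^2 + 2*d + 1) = d^4 - d^3 - 23*d^2 - 39*d - 18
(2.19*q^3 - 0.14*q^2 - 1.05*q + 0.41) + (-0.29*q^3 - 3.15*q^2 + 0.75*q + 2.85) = 1.9*q^3 - 3.29*q^2 - 0.3*q + 3.26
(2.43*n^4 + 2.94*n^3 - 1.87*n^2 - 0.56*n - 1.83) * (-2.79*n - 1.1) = -6.7797*n^5 - 10.8756*n^4 + 1.9833*n^3 + 3.6194*n^2 + 5.7217*n + 2.013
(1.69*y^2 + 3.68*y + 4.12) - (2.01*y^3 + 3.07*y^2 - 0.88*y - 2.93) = -2.01*y^3 - 1.38*y^2 + 4.56*y + 7.05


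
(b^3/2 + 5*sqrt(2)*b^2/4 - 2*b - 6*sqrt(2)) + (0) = b^3/2 + 5*sqrt(2)*b^2/4 - 2*b - 6*sqrt(2)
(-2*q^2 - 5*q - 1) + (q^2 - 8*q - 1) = -q^2 - 13*q - 2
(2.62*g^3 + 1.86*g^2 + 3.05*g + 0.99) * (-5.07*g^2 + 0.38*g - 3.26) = -13.2834*g^5 - 8.4346*g^4 - 23.2979*g^3 - 9.9239*g^2 - 9.5668*g - 3.2274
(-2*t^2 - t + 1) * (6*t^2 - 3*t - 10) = -12*t^4 + 29*t^2 + 7*t - 10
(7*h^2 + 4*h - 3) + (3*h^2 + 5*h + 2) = 10*h^2 + 9*h - 1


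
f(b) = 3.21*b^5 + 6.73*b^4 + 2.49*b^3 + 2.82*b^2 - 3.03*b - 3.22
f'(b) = 16.05*b^4 + 26.92*b^3 + 7.47*b^2 + 5.64*b - 3.03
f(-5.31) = -8481.14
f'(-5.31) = 8907.22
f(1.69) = 110.88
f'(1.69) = 288.70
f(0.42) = -3.56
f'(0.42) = 3.15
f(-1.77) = 7.46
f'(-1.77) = 18.64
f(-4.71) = -4315.13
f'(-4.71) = 5222.08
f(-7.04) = -39689.30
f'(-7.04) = 30359.19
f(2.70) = 876.43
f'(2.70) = 1449.48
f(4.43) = 8323.91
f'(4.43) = 8690.38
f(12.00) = 942973.22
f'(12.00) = 380470.89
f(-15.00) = -2104614.52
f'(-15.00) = 723269.37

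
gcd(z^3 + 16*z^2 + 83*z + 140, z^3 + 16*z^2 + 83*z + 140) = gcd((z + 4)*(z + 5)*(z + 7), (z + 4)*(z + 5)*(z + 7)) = z^3 + 16*z^2 + 83*z + 140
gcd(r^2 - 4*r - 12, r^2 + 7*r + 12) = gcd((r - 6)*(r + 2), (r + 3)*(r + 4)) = 1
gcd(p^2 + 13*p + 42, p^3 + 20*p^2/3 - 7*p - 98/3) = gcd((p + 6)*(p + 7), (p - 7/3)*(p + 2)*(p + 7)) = p + 7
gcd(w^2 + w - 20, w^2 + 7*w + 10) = w + 5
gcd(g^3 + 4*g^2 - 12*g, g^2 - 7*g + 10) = g - 2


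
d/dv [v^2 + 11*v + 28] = 2*v + 11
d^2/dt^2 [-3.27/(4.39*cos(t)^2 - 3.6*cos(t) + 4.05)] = (252.079068*(1 - cos(t)^2)^2 - 155.03724*cos(t)^3 - 64.137126*cos(t)^2 + 357.75108*cos(t) - 220.559538)/(4.39*cos(t)^2 - 3.6*cos(t) + 4.05)^3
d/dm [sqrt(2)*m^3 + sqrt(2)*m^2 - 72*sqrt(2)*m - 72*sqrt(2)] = sqrt(2)*(3*m^2 + 2*m - 72)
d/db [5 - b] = -1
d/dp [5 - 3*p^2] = -6*p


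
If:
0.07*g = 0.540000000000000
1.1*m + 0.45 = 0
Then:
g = 7.71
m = -0.41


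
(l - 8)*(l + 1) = l^2 - 7*l - 8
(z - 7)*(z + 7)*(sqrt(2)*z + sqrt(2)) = sqrt(2)*z^3 + sqrt(2)*z^2 - 49*sqrt(2)*z - 49*sqrt(2)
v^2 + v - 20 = (v - 4)*(v + 5)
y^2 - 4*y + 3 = (y - 3)*(y - 1)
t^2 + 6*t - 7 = (t - 1)*(t + 7)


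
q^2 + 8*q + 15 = (q + 3)*(q + 5)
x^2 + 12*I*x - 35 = (x + 5*I)*(x + 7*I)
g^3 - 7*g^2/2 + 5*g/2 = g*(g - 5/2)*(g - 1)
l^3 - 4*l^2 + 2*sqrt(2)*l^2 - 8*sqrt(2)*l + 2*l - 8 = (l - 4)*(l + sqrt(2))^2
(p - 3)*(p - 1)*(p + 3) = p^3 - p^2 - 9*p + 9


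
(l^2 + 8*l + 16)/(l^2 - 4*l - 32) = (l + 4)/(l - 8)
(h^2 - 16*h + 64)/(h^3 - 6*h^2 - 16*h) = (h - 8)/(h*(h + 2))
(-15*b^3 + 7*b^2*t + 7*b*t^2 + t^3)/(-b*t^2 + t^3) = 15*b^2/t^2 + 8*b/t + 1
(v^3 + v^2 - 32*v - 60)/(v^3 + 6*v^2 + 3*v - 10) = (v - 6)/(v - 1)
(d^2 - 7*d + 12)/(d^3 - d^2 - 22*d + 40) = (d - 3)/(d^2 + 3*d - 10)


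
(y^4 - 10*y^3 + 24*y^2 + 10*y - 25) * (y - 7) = y^5 - 17*y^4 + 94*y^3 - 158*y^2 - 95*y + 175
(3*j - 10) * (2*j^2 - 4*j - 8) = 6*j^3 - 32*j^2 + 16*j + 80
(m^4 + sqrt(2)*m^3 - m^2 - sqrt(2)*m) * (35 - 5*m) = -5*m^5 - 5*sqrt(2)*m^4 + 35*m^4 + 5*m^3 + 35*sqrt(2)*m^3 - 35*m^2 + 5*sqrt(2)*m^2 - 35*sqrt(2)*m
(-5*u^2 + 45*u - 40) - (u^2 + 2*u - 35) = -6*u^2 + 43*u - 5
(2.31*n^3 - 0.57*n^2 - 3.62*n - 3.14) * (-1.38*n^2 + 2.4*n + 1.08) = -3.1878*n^5 + 6.3306*n^4 + 6.1224*n^3 - 4.9704*n^2 - 11.4456*n - 3.3912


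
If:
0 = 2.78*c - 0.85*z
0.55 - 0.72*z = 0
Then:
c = 0.23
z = 0.76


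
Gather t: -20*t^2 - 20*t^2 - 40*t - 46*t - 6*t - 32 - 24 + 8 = -40*t^2 - 92*t - 48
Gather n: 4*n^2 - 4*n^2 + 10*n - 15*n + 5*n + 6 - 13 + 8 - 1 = 0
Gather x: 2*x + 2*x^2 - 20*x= 2*x^2 - 18*x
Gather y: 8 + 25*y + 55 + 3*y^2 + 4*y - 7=3*y^2 + 29*y + 56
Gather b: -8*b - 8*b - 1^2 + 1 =-16*b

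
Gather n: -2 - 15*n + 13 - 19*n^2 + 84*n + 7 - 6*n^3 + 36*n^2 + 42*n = -6*n^3 + 17*n^2 + 111*n + 18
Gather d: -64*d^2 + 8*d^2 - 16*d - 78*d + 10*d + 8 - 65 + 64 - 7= -56*d^2 - 84*d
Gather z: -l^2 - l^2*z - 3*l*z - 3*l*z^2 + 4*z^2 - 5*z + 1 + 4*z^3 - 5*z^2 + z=-l^2 + 4*z^3 + z^2*(-3*l - 1) + z*(-l^2 - 3*l - 4) + 1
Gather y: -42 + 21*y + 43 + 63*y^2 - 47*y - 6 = 63*y^2 - 26*y - 5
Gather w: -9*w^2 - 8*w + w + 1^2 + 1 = -9*w^2 - 7*w + 2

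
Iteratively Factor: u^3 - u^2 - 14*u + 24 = (u - 2)*(u^2 + u - 12) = (u - 2)*(u + 4)*(u - 3)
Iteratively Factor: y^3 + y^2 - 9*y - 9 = (y + 1)*(y^2 - 9) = (y - 3)*(y + 1)*(y + 3)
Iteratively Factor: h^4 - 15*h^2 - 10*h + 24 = (h + 2)*(h^3 - 2*h^2 - 11*h + 12) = (h - 4)*(h + 2)*(h^2 + 2*h - 3) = (h - 4)*(h - 1)*(h + 2)*(h + 3)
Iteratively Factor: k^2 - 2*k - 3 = (k - 3)*(k + 1)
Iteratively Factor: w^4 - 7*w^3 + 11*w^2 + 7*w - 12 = (w - 4)*(w^3 - 3*w^2 - w + 3) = (w - 4)*(w - 3)*(w^2 - 1) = (w - 4)*(w - 3)*(w + 1)*(w - 1)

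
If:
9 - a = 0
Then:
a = 9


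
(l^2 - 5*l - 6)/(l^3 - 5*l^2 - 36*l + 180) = (l + 1)/(l^2 + l - 30)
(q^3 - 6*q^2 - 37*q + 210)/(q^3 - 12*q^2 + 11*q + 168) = (q^2 + q - 30)/(q^2 - 5*q - 24)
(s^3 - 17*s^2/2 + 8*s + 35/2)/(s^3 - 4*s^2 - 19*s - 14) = (s - 5/2)/(s + 2)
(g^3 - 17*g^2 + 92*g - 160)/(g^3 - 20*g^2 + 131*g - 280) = (g - 4)/(g - 7)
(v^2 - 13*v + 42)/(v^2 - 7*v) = (v - 6)/v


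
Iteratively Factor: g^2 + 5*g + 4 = (g + 1)*(g + 4)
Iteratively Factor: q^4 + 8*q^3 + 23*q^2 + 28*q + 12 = (q + 2)*(q^3 + 6*q^2 + 11*q + 6) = (q + 2)*(q + 3)*(q^2 + 3*q + 2) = (q + 2)^2*(q + 3)*(q + 1)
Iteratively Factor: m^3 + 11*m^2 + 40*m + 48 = (m + 4)*(m^2 + 7*m + 12) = (m + 4)^2*(m + 3)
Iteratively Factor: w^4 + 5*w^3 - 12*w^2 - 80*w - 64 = (w + 1)*(w^3 + 4*w^2 - 16*w - 64) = (w - 4)*(w + 1)*(w^2 + 8*w + 16) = (w - 4)*(w + 1)*(w + 4)*(w + 4)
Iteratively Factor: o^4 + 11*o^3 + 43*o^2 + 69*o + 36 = (o + 3)*(o^3 + 8*o^2 + 19*o + 12) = (o + 1)*(o + 3)*(o^2 + 7*o + 12) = (o + 1)*(o + 3)^2*(o + 4)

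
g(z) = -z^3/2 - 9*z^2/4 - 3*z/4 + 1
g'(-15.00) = -270.75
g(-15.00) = 1193.50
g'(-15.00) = -270.75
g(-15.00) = 1193.50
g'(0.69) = -4.57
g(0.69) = -0.75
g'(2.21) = -18.02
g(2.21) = -17.04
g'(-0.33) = 0.57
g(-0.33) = 1.02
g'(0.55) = -3.68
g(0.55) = -0.18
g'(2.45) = -20.78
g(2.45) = -21.70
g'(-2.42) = 1.36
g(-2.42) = -3.28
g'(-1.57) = 2.62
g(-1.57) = -1.43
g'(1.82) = -13.91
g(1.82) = -10.83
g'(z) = -3*z^2/2 - 9*z/2 - 3/4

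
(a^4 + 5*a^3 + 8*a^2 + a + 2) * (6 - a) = -a^5 + a^4 + 22*a^3 + 47*a^2 + 4*a + 12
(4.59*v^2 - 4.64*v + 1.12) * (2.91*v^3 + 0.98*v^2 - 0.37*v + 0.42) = 13.3569*v^5 - 9.0042*v^4 - 2.9863*v^3 + 4.7422*v^2 - 2.3632*v + 0.4704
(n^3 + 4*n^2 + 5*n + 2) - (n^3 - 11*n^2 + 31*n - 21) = 15*n^2 - 26*n + 23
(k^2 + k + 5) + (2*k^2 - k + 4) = 3*k^2 + 9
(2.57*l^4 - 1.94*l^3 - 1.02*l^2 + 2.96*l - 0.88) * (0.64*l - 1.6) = 1.6448*l^5 - 5.3536*l^4 + 2.4512*l^3 + 3.5264*l^2 - 5.2992*l + 1.408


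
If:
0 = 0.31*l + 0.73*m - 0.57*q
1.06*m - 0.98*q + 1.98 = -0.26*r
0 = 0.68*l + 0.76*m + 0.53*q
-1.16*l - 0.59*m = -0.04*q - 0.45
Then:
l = 0.58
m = -0.39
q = -0.18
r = -6.72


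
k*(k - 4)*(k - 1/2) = k^3 - 9*k^2/2 + 2*k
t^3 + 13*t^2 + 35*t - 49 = (t - 1)*(t + 7)^2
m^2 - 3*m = m*(m - 3)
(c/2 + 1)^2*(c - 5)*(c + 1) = c^4/4 - 17*c^2/4 - 9*c - 5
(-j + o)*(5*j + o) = -5*j^2 + 4*j*o + o^2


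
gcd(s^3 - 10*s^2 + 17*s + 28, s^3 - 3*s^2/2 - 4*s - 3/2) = s + 1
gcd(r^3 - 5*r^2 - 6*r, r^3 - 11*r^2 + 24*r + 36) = r^2 - 5*r - 6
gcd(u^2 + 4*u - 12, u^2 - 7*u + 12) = 1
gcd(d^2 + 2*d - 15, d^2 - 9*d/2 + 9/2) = d - 3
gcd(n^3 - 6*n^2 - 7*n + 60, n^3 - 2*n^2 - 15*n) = n^2 - 2*n - 15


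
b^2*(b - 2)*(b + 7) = b^4 + 5*b^3 - 14*b^2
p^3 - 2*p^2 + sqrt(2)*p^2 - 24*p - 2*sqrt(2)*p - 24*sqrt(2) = (p - 6)*(p + 4)*(p + sqrt(2))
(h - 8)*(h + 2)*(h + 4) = h^3 - 2*h^2 - 40*h - 64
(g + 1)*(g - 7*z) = g^2 - 7*g*z + g - 7*z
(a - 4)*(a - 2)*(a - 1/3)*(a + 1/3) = a^4 - 6*a^3 + 71*a^2/9 + 2*a/3 - 8/9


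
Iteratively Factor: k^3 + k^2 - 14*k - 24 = (k + 2)*(k^2 - k - 12) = (k + 2)*(k + 3)*(k - 4)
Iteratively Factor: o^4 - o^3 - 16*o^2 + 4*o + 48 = (o + 3)*(o^3 - 4*o^2 - 4*o + 16) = (o - 4)*(o + 3)*(o^2 - 4) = (o - 4)*(o + 2)*(o + 3)*(o - 2)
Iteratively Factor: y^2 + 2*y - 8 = (y - 2)*(y + 4)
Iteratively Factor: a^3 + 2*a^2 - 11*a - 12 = (a - 3)*(a^2 + 5*a + 4) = (a - 3)*(a + 1)*(a + 4)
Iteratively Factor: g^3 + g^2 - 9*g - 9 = (g + 3)*(g^2 - 2*g - 3) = (g + 1)*(g + 3)*(g - 3)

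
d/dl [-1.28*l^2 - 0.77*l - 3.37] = -2.56*l - 0.77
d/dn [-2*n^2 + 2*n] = 2 - 4*n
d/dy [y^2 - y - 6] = 2*y - 1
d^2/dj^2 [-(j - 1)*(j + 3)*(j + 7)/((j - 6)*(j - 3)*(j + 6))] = 6*(-4*j^6 - 47*j^5 - 33*j^4 + 1719*j^3 + 2781*j^2 - 15228*j - 37908)/(j^9 - 9*j^8 - 81*j^7 + 945*j^6 + 972*j^5 - 32076*j^4 + 58320*j^3 + 314928*j^2 - 1259712*j + 1259712)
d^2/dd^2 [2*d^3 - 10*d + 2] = 12*d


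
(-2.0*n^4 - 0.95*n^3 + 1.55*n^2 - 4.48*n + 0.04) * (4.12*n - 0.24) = -8.24*n^5 - 3.434*n^4 + 6.614*n^3 - 18.8296*n^2 + 1.24*n - 0.0096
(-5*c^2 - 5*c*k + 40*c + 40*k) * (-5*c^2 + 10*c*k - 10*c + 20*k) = 25*c^4 - 25*c^3*k - 150*c^3 - 50*c^2*k^2 + 150*c^2*k - 400*c^2 + 300*c*k^2 + 400*c*k + 800*k^2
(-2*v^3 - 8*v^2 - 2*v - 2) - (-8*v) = -2*v^3 - 8*v^2 + 6*v - 2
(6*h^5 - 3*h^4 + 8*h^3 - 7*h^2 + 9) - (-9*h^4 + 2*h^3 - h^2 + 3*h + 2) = 6*h^5 + 6*h^4 + 6*h^3 - 6*h^2 - 3*h + 7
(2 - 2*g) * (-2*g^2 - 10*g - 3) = 4*g^3 + 16*g^2 - 14*g - 6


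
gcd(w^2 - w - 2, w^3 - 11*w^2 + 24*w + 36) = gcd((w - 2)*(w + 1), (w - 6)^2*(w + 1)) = w + 1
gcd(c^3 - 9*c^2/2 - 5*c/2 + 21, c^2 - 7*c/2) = c - 7/2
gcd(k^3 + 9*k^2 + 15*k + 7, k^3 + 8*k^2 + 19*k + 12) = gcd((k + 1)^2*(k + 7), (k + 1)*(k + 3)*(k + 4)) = k + 1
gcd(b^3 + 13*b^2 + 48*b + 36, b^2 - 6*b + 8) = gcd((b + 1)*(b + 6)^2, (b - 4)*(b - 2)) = 1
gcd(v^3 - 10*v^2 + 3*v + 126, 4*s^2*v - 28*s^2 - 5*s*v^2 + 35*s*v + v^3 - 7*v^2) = v - 7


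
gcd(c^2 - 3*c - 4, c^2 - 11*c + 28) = c - 4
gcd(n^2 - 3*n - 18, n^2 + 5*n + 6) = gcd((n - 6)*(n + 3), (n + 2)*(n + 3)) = n + 3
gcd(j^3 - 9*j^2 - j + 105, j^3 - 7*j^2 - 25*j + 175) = j^2 - 12*j + 35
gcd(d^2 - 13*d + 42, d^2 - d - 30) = d - 6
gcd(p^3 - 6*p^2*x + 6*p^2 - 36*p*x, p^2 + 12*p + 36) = p + 6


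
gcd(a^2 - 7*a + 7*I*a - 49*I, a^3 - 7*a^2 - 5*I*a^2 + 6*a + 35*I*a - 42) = a - 7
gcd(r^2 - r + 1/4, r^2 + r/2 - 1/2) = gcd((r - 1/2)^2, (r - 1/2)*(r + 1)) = r - 1/2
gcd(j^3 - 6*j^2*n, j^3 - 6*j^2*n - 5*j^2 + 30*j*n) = j^2 - 6*j*n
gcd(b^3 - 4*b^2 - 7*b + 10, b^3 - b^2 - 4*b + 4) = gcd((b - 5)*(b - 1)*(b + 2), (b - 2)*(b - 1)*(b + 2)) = b^2 + b - 2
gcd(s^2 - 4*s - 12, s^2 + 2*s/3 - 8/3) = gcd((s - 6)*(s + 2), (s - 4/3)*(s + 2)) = s + 2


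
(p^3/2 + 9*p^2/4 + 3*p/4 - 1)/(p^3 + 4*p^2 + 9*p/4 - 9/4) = (p^2 + 5*p + 4)/(2*p^2 + 9*p + 9)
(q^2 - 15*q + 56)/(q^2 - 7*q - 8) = (q - 7)/(q + 1)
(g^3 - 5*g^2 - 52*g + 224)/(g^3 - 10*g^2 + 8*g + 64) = (g + 7)/(g + 2)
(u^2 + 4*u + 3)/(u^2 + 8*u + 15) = (u + 1)/(u + 5)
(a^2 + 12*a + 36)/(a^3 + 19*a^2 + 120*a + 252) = 1/(a + 7)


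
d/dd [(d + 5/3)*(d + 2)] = 2*d + 11/3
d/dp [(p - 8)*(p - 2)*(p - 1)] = 3*p^2 - 22*p + 26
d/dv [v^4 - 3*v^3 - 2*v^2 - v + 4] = 4*v^3 - 9*v^2 - 4*v - 1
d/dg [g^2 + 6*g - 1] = 2*g + 6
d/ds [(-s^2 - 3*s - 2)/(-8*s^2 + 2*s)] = (-13*s^2 - 16*s + 2)/(2*s^2*(16*s^2 - 8*s + 1))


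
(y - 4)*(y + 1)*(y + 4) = y^3 + y^2 - 16*y - 16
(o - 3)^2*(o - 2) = o^3 - 8*o^2 + 21*o - 18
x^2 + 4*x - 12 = (x - 2)*(x + 6)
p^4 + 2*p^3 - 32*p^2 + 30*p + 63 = (p - 3)^2*(p + 1)*(p + 7)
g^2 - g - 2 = (g - 2)*(g + 1)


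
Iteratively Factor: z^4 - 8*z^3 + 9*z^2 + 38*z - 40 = (z + 2)*(z^3 - 10*z^2 + 29*z - 20) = (z - 4)*(z + 2)*(z^2 - 6*z + 5) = (z - 4)*(z - 1)*(z + 2)*(z - 5)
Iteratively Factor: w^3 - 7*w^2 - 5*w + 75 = (w - 5)*(w^2 - 2*w - 15) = (w - 5)*(w + 3)*(w - 5)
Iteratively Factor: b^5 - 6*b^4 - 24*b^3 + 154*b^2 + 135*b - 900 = (b - 5)*(b^4 - b^3 - 29*b^2 + 9*b + 180) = (b - 5)*(b + 4)*(b^3 - 5*b^2 - 9*b + 45) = (b - 5)*(b - 3)*(b + 4)*(b^2 - 2*b - 15) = (b - 5)*(b - 3)*(b + 3)*(b + 4)*(b - 5)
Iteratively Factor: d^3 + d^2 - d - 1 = (d + 1)*(d^2 - 1) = (d - 1)*(d + 1)*(d + 1)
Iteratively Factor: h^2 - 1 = (h + 1)*(h - 1)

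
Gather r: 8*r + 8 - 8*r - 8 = 0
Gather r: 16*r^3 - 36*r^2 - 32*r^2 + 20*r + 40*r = 16*r^3 - 68*r^2 + 60*r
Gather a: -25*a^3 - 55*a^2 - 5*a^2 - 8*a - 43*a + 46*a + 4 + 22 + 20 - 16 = -25*a^3 - 60*a^2 - 5*a + 30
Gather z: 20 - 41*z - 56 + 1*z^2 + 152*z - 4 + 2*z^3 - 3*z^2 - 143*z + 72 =2*z^3 - 2*z^2 - 32*z + 32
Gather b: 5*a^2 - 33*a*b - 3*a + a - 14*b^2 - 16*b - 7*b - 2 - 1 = 5*a^2 - 2*a - 14*b^2 + b*(-33*a - 23) - 3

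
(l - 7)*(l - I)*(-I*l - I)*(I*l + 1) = l^4 - 6*l^3 - 2*I*l^3 - 8*l^2 + 12*I*l^2 + 6*l + 14*I*l + 7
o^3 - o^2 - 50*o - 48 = (o - 8)*(o + 1)*(o + 6)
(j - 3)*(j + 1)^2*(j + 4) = j^4 + 3*j^3 - 9*j^2 - 23*j - 12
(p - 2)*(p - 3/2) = p^2 - 7*p/2 + 3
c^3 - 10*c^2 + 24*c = c*(c - 6)*(c - 4)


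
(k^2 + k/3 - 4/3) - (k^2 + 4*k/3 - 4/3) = -k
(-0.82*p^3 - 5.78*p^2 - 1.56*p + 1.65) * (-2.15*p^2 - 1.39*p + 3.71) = 1.763*p^5 + 13.5668*p^4 + 8.346*p^3 - 22.8229*p^2 - 8.0811*p + 6.1215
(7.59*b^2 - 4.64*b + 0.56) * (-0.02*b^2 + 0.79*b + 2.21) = -0.1518*b^4 + 6.0889*b^3 + 13.0971*b^2 - 9.812*b + 1.2376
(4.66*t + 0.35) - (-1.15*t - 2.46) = 5.81*t + 2.81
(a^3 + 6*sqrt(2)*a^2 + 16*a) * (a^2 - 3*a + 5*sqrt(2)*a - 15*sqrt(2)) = a^5 - 3*a^4 + 11*sqrt(2)*a^4 - 33*sqrt(2)*a^3 + 76*a^3 - 228*a^2 + 80*sqrt(2)*a^2 - 240*sqrt(2)*a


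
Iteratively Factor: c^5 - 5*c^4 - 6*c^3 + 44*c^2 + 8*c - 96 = (c + 2)*(c^4 - 7*c^3 + 8*c^2 + 28*c - 48) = (c - 4)*(c + 2)*(c^3 - 3*c^2 - 4*c + 12) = (c - 4)*(c + 2)^2*(c^2 - 5*c + 6) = (c - 4)*(c - 2)*(c + 2)^2*(c - 3)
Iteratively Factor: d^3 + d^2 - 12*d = (d + 4)*(d^2 - 3*d) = (d - 3)*(d + 4)*(d)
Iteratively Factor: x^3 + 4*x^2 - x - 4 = (x + 4)*(x^2 - 1) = (x + 1)*(x + 4)*(x - 1)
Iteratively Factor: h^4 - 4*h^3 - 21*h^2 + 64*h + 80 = (h - 4)*(h^3 - 21*h - 20) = (h - 4)*(h + 4)*(h^2 - 4*h - 5) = (h - 4)*(h + 1)*(h + 4)*(h - 5)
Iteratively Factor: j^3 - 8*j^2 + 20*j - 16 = (j - 2)*(j^2 - 6*j + 8) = (j - 4)*(j - 2)*(j - 2)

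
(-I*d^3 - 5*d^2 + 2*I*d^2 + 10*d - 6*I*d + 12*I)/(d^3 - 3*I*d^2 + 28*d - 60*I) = (-I*d^2 + d*(1 + 2*I) - 2)/(d^2 + 3*I*d + 10)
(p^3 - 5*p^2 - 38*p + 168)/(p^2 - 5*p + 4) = (p^2 - p - 42)/(p - 1)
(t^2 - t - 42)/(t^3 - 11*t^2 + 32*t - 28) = (t + 6)/(t^2 - 4*t + 4)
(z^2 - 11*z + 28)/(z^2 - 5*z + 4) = (z - 7)/(z - 1)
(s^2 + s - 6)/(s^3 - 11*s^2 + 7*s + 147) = (s - 2)/(s^2 - 14*s + 49)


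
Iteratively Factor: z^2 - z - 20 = (z + 4)*(z - 5)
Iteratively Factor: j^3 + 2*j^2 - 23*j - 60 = (j + 3)*(j^2 - j - 20) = (j + 3)*(j + 4)*(j - 5)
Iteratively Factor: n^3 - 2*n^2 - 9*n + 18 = (n + 3)*(n^2 - 5*n + 6) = (n - 3)*(n + 3)*(n - 2)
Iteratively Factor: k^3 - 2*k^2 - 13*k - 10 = (k + 2)*(k^2 - 4*k - 5) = (k + 1)*(k + 2)*(k - 5)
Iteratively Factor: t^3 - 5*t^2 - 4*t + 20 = (t + 2)*(t^2 - 7*t + 10) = (t - 5)*(t + 2)*(t - 2)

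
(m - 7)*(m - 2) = m^2 - 9*m + 14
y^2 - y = y*(y - 1)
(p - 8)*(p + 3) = p^2 - 5*p - 24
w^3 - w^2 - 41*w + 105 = (w - 5)*(w - 3)*(w + 7)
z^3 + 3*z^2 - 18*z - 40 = (z - 4)*(z + 2)*(z + 5)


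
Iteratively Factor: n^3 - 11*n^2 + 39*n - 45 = (n - 5)*(n^2 - 6*n + 9) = (n - 5)*(n - 3)*(n - 3)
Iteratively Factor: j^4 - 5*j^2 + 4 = (j - 1)*(j^3 + j^2 - 4*j - 4) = (j - 2)*(j - 1)*(j^2 + 3*j + 2) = (j - 2)*(j - 1)*(j + 1)*(j + 2)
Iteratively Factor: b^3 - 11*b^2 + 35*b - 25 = (b - 5)*(b^2 - 6*b + 5) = (b - 5)*(b - 1)*(b - 5)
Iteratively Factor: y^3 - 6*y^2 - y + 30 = (y - 3)*(y^2 - 3*y - 10) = (y - 5)*(y - 3)*(y + 2)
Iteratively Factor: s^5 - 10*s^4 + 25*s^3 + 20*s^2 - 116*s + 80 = (s - 5)*(s^4 - 5*s^3 + 20*s - 16) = (s - 5)*(s - 2)*(s^3 - 3*s^2 - 6*s + 8) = (s - 5)*(s - 4)*(s - 2)*(s^2 + s - 2) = (s - 5)*(s - 4)*(s - 2)*(s + 2)*(s - 1)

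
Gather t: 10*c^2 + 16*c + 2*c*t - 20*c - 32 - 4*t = 10*c^2 - 4*c + t*(2*c - 4) - 32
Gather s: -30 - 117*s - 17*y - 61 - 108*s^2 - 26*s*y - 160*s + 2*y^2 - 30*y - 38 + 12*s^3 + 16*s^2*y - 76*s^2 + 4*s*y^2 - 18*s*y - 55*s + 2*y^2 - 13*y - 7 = 12*s^3 + s^2*(16*y - 184) + s*(4*y^2 - 44*y - 332) + 4*y^2 - 60*y - 136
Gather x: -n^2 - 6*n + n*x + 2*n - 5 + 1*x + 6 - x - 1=-n^2 + n*x - 4*n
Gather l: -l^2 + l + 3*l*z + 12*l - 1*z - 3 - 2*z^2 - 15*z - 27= -l^2 + l*(3*z + 13) - 2*z^2 - 16*z - 30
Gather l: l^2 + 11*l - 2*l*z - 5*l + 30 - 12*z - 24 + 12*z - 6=l^2 + l*(6 - 2*z)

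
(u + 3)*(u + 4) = u^2 + 7*u + 12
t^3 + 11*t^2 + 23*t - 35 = (t - 1)*(t + 5)*(t + 7)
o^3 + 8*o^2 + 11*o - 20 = (o - 1)*(o + 4)*(o + 5)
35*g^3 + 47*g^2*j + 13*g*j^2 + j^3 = (g + j)*(5*g + j)*(7*g + j)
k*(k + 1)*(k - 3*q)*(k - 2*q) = k^4 - 5*k^3*q + k^3 + 6*k^2*q^2 - 5*k^2*q + 6*k*q^2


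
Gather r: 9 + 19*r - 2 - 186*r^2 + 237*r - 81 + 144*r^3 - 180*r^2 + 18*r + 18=144*r^3 - 366*r^2 + 274*r - 56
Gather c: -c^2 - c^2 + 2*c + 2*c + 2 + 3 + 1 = -2*c^2 + 4*c + 6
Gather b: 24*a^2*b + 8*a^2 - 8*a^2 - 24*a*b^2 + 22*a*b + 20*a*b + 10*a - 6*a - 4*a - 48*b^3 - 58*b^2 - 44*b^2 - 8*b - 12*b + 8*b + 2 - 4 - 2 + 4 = -48*b^3 + b^2*(-24*a - 102) + b*(24*a^2 + 42*a - 12)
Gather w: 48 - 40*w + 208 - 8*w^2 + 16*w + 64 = -8*w^2 - 24*w + 320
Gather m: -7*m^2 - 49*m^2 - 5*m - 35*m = -56*m^2 - 40*m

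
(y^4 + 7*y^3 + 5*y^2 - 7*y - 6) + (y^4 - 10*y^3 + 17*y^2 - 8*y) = 2*y^4 - 3*y^3 + 22*y^2 - 15*y - 6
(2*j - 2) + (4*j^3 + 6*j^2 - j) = 4*j^3 + 6*j^2 + j - 2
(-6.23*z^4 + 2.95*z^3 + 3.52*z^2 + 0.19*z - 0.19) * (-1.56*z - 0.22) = 9.7188*z^5 - 3.2314*z^4 - 6.1402*z^3 - 1.0708*z^2 + 0.2546*z + 0.0418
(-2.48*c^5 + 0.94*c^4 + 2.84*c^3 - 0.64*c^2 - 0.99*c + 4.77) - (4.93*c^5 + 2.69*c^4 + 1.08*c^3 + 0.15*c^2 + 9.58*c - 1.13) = -7.41*c^5 - 1.75*c^4 + 1.76*c^3 - 0.79*c^2 - 10.57*c + 5.9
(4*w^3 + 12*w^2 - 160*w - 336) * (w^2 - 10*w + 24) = 4*w^5 - 28*w^4 - 184*w^3 + 1552*w^2 - 480*w - 8064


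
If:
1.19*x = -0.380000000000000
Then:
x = -0.32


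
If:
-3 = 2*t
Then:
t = -3/2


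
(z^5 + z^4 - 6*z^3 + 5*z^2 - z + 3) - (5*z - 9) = z^5 + z^4 - 6*z^3 + 5*z^2 - 6*z + 12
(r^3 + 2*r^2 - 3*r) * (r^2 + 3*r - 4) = r^5 + 5*r^4 - r^3 - 17*r^2 + 12*r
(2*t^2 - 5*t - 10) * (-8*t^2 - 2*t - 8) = -16*t^4 + 36*t^3 + 74*t^2 + 60*t + 80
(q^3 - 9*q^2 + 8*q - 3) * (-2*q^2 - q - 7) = -2*q^5 + 17*q^4 - 14*q^3 + 61*q^2 - 53*q + 21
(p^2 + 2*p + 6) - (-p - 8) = p^2 + 3*p + 14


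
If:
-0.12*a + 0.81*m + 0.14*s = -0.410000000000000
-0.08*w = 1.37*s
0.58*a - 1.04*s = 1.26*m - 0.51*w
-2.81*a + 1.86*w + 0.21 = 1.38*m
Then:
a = -0.28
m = -0.56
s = 0.06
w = -0.95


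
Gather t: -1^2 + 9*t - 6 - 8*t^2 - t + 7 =-8*t^2 + 8*t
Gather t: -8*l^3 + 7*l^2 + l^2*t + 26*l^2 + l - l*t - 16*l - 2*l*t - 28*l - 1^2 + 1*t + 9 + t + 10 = -8*l^3 + 33*l^2 - 43*l + t*(l^2 - 3*l + 2) + 18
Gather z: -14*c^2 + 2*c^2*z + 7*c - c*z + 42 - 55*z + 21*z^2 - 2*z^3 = -14*c^2 + 7*c - 2*z^3 + 21*z^2 + z*(2*c^2 - c - 55) + 42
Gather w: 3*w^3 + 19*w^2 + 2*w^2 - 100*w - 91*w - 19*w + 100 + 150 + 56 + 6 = 3*w^3 + 21*w^2 - 210*w + 312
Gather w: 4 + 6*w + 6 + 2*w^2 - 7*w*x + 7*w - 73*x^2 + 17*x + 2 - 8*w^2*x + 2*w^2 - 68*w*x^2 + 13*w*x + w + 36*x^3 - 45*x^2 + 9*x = w^2*(4 - 8*x) + w*(-68*x^2 + 6*x + 14) + 36*x^3 - 118*x^2 + 26*x + 12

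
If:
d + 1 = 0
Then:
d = -1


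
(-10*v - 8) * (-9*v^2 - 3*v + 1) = 90*v^3 + 102*v^2 + 14*v - 8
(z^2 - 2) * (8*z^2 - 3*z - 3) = 8*z^4 - 3*z^3 - 19*z^2 + 6*z + 6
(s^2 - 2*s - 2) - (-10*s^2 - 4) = 11*s^2 - 2*s + 2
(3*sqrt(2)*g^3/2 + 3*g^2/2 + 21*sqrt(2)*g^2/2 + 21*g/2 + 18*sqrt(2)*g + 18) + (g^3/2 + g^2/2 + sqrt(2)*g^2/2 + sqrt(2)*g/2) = g^3/2 + 3*sqrt(2)*g^3/2 + 2*g^2 + 11*sqrt(2)*g^2 + 21*g/2 + 37*sqrt(2)*g/2 + 18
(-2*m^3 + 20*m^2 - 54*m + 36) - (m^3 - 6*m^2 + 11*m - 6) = -3*m^3 + 26*m^2 - 65*m + 42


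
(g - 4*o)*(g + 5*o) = g^2 + g*o - 20*o^2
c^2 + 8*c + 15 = (c + 3)*(c + 5)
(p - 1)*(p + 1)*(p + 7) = p^3 + 7*p^2 - p - 7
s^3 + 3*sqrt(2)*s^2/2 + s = s*(s + sqrt(2)/2)*(s + sqrt(2))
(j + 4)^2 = j^2 + 8*j + 16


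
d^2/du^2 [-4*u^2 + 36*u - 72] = -8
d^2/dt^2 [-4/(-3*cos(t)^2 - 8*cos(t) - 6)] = 8*(-18*sin(t)^4 + 5*sin(t)^2 + 69*cos(t) - 9*cos(3*t) + 59)/(-3*sin(t)^2 + 8*cos(t) + 9)^3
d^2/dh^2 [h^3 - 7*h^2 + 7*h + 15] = 6*h - 14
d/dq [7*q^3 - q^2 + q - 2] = 21*q^2 - 2*q + 1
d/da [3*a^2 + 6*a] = 6*a + 6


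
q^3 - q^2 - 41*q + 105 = (q - 5)*(q - 3)*(q + 7)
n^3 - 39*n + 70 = (n - 5)*(n - 2)*(n + 7)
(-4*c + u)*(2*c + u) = -8*c^2 - 2*c*u + u^2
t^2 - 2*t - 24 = (t - 6)*(t + 4)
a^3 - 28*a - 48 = (a - 6)*(a + 2)*(a + 4)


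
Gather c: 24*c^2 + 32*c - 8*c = 24*c^2 + 24*c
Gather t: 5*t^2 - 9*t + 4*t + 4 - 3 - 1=5*t^2 - 5*t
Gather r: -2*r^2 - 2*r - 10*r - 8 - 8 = -2*r^2 - 12*r - 16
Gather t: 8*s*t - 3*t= t*(8*s - 3)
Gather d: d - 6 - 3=d - 9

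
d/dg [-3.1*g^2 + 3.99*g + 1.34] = 3.99 - 6.2*g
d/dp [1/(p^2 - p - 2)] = (1 - 2*p)/(-p^2 + p + 2)^2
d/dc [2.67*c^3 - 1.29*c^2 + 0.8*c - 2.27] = 8.01*c^2 - 2.58*c + 0.8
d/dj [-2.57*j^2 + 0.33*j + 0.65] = 0.33 - 5.14*j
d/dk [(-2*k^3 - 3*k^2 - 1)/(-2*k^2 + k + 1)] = (4*k^4 - 4*k^3 - 9*k^2 - 10*k + 1)/(4*k^4 - 4*k^3 - 3*k^2 + 2*k + 1)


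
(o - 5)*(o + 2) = o^2 - 3*o - 10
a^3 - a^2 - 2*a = a*(a - 2)*(a + 1)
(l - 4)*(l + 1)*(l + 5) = l^3 + 2*l^2 - 19*l - 20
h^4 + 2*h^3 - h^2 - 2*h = h*(h - 1)*(h + 1)*(h + 2)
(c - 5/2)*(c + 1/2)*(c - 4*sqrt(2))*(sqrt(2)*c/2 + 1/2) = sqrt(2)*c^4/2 - 7*c^3/2 - sqrt(2)*c^3 - 21*sqrt(2)*c^2/8 + 7*c^2 + 35*c/8 + 4*sqrt(2)*c + 5*sqrt(2)/2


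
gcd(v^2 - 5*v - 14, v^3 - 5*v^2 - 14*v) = v^2 - 5*v - 14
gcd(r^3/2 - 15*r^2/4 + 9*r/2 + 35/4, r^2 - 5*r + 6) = 1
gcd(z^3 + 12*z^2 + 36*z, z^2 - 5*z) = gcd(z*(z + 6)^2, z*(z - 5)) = z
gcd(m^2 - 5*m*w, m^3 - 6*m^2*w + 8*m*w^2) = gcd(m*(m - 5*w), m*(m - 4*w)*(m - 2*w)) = m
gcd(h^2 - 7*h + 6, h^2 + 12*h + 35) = 1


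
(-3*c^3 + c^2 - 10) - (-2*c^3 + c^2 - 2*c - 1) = -c^3 + 2*c - 9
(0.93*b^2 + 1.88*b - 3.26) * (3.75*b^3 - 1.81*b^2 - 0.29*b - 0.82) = 3.4875*b^5 + 5.3667*b^4 - 15.8975*b^3 + 4.5928*b^2 - 0.5962*b + 2.6732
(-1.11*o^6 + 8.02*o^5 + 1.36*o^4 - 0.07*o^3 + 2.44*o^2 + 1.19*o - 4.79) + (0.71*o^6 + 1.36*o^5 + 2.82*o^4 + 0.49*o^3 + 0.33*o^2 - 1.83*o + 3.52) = -0.4*o^6 + 9.38*o^5 + 4.18*o^4 + 0.42*o^3 + 2.77*o^2 - 0.64*o - 1.27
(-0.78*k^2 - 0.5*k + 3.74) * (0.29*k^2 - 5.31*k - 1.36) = -0.2262*k^4 + 3.9968*k^3 + 4.8004*k^2 - 19.1794*k - 5.0864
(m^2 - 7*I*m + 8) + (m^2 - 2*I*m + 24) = 2*m^2 - 9*I*m + 32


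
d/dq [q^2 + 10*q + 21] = 2*q + 10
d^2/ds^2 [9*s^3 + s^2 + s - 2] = 54*s + 2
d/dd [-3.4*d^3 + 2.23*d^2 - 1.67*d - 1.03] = -10.2*d^2 + 4.46*d - 1.67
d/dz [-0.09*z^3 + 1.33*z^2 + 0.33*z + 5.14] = -0.27*z^2 + 2.66*z + 0.33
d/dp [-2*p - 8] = -2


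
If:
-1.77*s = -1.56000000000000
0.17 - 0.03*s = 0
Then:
No Solution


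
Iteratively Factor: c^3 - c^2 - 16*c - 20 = (c - 5)*(c^2 + 4*c + 4) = (c - 5)*(c + 2)*(c + 2)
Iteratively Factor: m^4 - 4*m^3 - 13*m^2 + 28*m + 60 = (m - 3)*(m^3 - m^2 - 16*m - 20) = (m - 3)*(m + 2)*(m^2 - 3*m - 10) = (m - 3)*(m + 2)^2*(m - 5)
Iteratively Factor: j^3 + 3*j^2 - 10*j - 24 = (j - 3)*(j^2 + 6*j + 8) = (j - 3)*(j + 4)*(j + 2)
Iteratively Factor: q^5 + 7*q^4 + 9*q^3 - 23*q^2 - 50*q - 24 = (q + 3)*(q^4 + 4*q^3 - 3*q^2 - 14*q - 8) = (q + 1)*(q + 3)*(q^3 + 3*q^2 - 6*q - 8) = (q - 2)*(q + 1)*(q + 3)*(q^2 + 5*q + 4) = (q - 2)*(q + 1)^2*(q + 3)*(q + 4)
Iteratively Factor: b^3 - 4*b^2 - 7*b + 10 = (b - 1)*(b^2 - 3*b - 10) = (b - 1)*(b + 2)*(b - 5)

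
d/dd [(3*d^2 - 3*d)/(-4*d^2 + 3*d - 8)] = 3*(-d^2 - 16*d + 8)/(16*d^4 - 24*d^3 + 73*d^2 - 48*d + 64)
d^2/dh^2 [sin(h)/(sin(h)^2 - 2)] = (-sin(h)^4 - 10*sin(h)^2 + 8)*sin(h)/(sin(h)^2 - 2)^3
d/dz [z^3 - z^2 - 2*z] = 3*z^2 - 2*z - 2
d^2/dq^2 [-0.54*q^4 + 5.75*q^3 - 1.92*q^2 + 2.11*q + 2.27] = -6.48*q^2 + 34.5*q - 3.84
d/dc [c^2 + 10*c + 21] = 2*c + 10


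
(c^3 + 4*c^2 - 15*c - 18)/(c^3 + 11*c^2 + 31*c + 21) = (c^2 + 3*c - 18)/(c^2 + 10*c + 21)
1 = 1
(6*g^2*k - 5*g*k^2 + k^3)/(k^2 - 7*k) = (6*g^2 - 5*g*k + k^2)/(k - 7)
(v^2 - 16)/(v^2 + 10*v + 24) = (v - 4)/(v + 6)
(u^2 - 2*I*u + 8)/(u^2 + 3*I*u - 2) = (u - 4*I)/(u + I)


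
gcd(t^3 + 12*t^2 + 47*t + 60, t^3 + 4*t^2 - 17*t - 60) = t^2 + 8*t + 15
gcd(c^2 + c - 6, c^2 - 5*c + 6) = c - 2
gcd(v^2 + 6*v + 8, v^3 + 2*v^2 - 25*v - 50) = v + 2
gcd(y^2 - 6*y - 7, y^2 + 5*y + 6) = 1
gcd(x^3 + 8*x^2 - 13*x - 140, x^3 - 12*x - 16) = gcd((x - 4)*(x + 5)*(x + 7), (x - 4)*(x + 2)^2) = x - 4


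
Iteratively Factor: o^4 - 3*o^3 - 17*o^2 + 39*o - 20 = (o + 4)*(o^3 - 7*o^2 + 11*o - 5) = (o - 1)*(o + 4)*(o^2 - 6*o + 5) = (o - 5)*(o - 1)*(o + 4)*(o - 1)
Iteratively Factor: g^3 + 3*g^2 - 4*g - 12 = (g - 2)*(g^2 + 5*g + 6) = (g - 2)*(g + 2)*(g + 3)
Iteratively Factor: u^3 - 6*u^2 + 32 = (u + 2)*(u^2 - 8*u + 16) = (u - 4)*(u + 2)*(u - 4)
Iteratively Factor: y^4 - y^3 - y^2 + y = (y)*(y^3 - y^2 - y + 1) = y*(y - 1)*(y^2 - 1) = y*(y - 1)^2*(y + 1)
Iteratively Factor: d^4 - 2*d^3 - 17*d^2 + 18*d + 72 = (d + 2)*(d^3 - 4*d^2 - 9*d + 36) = (d + 2)*(d + 3)*(d^2 - 7*d + 12) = (d - 4)*(d + 2)*(d + 3)*(d - 3)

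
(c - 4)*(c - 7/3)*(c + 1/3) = c^3 - 6*c^2 + 65*c/9 + 28/9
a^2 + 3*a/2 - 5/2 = (a - 1)*(a + 5/2)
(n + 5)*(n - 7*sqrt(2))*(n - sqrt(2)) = n^3 - 8*sqrt(2)*n^2 + 5*n^2 - 40*sqrt(2)*n + 14*n + 70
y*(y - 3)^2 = y^3 - 6*y^2 + 9*y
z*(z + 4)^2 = z^3 + 8*z^2 + 16*z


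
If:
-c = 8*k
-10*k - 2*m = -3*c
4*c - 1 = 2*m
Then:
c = -4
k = 1/2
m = -17/2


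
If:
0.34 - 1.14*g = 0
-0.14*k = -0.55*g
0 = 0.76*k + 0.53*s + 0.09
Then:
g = 0.30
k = 1.17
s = -1.85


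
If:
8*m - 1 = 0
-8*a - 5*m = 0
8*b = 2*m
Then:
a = -5/64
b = 1/32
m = 1/8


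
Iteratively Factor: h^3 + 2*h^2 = (h)*(h^2 + 2*h) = h*(h + 2)*(h)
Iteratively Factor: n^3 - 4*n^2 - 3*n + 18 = (n + 2)*(n^2 - 6*n + 9) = (n - 3)*(n + 2)*(n - 3)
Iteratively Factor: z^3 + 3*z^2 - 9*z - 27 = (z - 3)*(z^2 + 6*z + 9) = (z - 3)*(z + 3)*(z + 3)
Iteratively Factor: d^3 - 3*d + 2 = (d - 1)*(d^2 + d - 2) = (d - 1)^2*(d + 2)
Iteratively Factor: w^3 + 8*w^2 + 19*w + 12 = (w + 1)*(w^2 + 7*w + 12) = (w + 1)*(w + 3)*(w + 4)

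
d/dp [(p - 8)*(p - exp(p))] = p + (1 - exp(p))*(p - 8) - exp(p)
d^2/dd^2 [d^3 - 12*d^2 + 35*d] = 6*d - 24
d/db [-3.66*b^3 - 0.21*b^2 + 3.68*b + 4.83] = -10.98*b^2 - 0.42*b + 3.68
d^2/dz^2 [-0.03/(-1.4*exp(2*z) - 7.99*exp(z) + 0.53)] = (-(0.168*exp(z) + 0.2397)*(1.4*exp(2*z) + 7.99*exp(z) - 0.53) + 0.03*(2.8*exp(z) + 7.99)*(5.6*exp(z) + 15.98)*exp(z))*exp(z)/(1.4*exp(2*z) + 7.99*exp(z) - 0.53)^3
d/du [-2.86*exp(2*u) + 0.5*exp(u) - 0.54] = (0.5 - 5.72*exp(u))*exp(u)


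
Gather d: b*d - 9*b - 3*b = b*d - 12*b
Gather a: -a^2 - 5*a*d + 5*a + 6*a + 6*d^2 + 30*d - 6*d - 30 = -a^2 + a*(11 - 5*d) + 6*d^2 + 24*d - 30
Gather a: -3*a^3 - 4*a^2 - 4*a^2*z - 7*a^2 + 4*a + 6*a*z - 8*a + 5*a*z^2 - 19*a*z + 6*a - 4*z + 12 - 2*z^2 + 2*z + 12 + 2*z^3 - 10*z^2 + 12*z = -3*a^3 + a^2*(-4*z - 11) + a*(5*z^2 - 13*z + 2) + 2*z^3 - 12*z^2 + 10*z + 24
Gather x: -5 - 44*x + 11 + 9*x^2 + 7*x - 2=9*x^2 - 37*x + 4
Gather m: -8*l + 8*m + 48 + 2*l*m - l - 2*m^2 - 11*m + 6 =-9*l - 2*m^2 + m*(2*l - 3) + 54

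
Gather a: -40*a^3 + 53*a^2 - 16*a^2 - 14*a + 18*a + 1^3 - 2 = -40*a^3 + 37*a^2 + 4*a - 1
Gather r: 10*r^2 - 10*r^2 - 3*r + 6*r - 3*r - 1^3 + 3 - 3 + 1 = 0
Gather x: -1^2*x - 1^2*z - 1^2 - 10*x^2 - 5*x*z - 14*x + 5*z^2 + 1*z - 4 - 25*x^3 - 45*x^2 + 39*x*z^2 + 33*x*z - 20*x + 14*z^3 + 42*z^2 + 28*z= -25*x^3 - 55*x^2 + x*(39*z^2 + 28*z - 35) + 14*z^3 + 47*z^2 + 28*z - 5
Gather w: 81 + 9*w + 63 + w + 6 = 10*w + 150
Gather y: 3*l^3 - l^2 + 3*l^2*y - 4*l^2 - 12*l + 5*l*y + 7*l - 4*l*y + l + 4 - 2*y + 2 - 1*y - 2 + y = 3*l^3 - 5*l^2 - 4*l + y*(3*l^2 + l - 2) + 4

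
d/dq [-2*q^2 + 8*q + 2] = 8 - 4*q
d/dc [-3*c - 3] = -3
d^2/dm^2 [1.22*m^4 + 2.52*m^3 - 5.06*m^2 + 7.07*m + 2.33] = 14.64*m^2 + 15.12*m - 10.12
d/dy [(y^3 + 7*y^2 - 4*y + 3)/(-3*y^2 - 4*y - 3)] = (-3*y^4 - 8*y^3 - 49*y^2 - 24*y + 24)/(9*y^4 + 24*y^3 + 34*y^2 + 24*y + 9)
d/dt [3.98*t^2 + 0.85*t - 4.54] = 7.96*t + 0.85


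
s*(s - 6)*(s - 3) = s^3 - 9*s^2 + 18*s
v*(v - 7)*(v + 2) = v^3 - 5*v^2 - 14*v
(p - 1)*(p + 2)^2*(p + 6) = p^4 + 9*p^3 + 18*p^2 - 4*p - 24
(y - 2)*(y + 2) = y^2 - 4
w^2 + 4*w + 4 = (w + 2)^2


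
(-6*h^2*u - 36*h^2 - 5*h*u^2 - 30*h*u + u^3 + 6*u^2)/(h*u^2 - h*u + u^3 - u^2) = (-6*h*u - 36*h + u^2 + 6*u)/(u*(u - 1))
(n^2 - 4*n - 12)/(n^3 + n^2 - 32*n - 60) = 1/(n + 5)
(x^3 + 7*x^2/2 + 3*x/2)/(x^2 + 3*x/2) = (2*x^2 + 7*x + 3)/(2*x + 3)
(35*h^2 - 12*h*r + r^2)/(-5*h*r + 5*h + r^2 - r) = (-7*h + r)/(r - 1)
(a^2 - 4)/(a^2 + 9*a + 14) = (a - 2)/(a + 7)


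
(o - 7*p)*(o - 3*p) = o^2 - 10*o*p + 21*p^2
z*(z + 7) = z^2 + 7*z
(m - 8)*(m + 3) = m^2 - 5*m - 24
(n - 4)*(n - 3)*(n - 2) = n^3 - 9*n^2 + 26*n - 24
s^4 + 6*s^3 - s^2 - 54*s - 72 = (s - 3)*(s + 2)*(s + 3)*(s + 4)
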